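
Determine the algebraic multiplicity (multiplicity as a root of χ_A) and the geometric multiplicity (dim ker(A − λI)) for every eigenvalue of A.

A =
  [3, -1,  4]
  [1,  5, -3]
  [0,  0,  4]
λ = 4: alg = 3, geom = 1

Step 1 — factor the characteristic polynomial to read off the algebraic multiplicities:
  χ_A(x) = (x - 4)^3

Step 2 — compute geometric multiplicities via the rank-nullity identity g(λ) = n − rank(A − λI):
  rank(A − (4)·I) = 2, so dim ker(A − (4)·I) = n − 2 = 1

Summary:
  λ = 4: algebraic multiplicity = 3, geometric multiplicity = 1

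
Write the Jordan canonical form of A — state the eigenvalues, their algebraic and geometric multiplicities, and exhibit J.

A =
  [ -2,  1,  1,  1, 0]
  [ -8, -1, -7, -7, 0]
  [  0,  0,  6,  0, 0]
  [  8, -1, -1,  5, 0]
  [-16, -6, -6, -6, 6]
J_2(-2) ⊕ J_1(6) ⊕ J_1(6) ⊕ J_1(6)

The characteristic polynomial is
  det(x·I − A) = x^5 - 14*x^4 + 40*x^3 + 144*x^2 - 432*x - 864 = (x - 6)^3*(x + 2)^2

Eigenvalues and multiplicities (the geometric multiplicity of λ is n − rank(A − λI), which equals the number of Jordan blocks for λ):
  λ = -2: algebraic multiplicity = 2, geometric multiplicity = 1
  λ = 6: algebraic multiplicity = 3, geometric multiplicity = 3

Determining the block sizes for each eigenvalue:
  λ = -2: one block (gm = 1), so the single block has size am = 2 → block sizes [2]
  λ = 6: gm = am = 3, so every block has size 1 → block sizes [1, 1, 1]

Assembling the blocks gives a Jordan form
J =
  [-2,  1, 0, 0, 0]
  [ 0, -2, 0, 0, 0]
  [ 0,  0, 6, 0, 0]
  [ 0,  0, 0, 6, 0]
  [ 0,  0, 0, 0, 6]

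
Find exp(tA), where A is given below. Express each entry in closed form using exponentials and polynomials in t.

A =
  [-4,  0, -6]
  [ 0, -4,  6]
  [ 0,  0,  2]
e^{tA} =
  [exp(-4*t), 0, -exp(2*t) + exp(-4*t)]
  [0, exp(-4*t), exp(2*t) - exp(-4*t)]
  [0, 0, exp(2*t)]

Strategy: write A = P · J · P⁻¹ where J is a Jordan canonical form, so e^{tA} = P · e^{tJ} · P⁻¹, and e^{tJ} can be computed block-by-block.

A has Jordan form
J =
  [-4,  0, 0]
  [ 0, -4, 0]
  [ 0,  0, 2]
(up to reordering of blocks).

Per-block formulas:
  For a 1×1 block at λ = 2: exp(t · [2]) = [e^(2t)].
  For a 1×1 block at λ = -4: exp(t · [-4]) = [e^(-4t)].

After assembling e^{tJ} and conjugating by P, we get:

e^{tA} =
  [exp(-4*t), 0, -exp(2*t) + exp(-4*t)]
  [0, exp(-4*t), exp(2*t) - exp(-4*t)]
  [0, 0, exp(2*t)]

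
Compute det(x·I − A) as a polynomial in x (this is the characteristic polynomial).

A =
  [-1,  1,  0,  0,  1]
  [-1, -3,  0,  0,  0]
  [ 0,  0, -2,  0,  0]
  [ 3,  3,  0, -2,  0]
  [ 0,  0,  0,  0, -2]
x^5 + 10*x^4 + 40*x^3 + 80*x^2 + 80*x + 32

Expanding det(x·I − A) (e.g. by cofactor expansion or by noting that A is similar to its Jordan form J, which has the same characteristic polynomial as A) gives
  χ_A(x) = x^5 + 10*x^4 + 40*x^3 + 80*x^2 + 80*x + 32
which factors as (x + 2)^5. The eigenvalues (with algebraic multiplicities) are λ = -2 with multiplicity 5.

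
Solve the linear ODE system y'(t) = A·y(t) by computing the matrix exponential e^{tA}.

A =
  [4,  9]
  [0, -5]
e^{tA} =
  [exp(4*t), exp(4*t) - exp(-5*t)]
  [0, exp(-5*t)]

Strategy: write A = P · J · P⁻¹ where J is a Jordan canonical form, so e^{tA} = P · e^{tJ} · P⁻¹, and e^{tJ} can be computed block-by-block.

A has Jordan form
J =
  [-5, 0]
  [ 0, 4]
(up to reordering of blocks).

Per-block formulas:
  For a 1×1 block at λ = -5: exp(t · [-5]) = [e^(-5t)].
  For a 1×1 block at λ = 4: exp(t · [4]) = [e^(4t)].

After assembling e^{tJ} and conjugating by P, we get:

e^{tA} =
  [exp(4*t), exp(4*t) - exp(-5*t)]
  [0, exp(-5*t)]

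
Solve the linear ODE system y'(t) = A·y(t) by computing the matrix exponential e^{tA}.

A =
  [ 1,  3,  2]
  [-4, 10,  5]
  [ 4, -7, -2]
e^{tA} =
  [-2*t*exp(3*t) + exp(3*t), t^2*exp(3*t)/2 + 3*t*exp(3*t), t^2*exp(3*t)/2 + 2*t*exp(3*t)]
  [-4*t*exp(3*t), t^2*exp(3*t) + 7*t*exp(3*t) + exp(3*t), t^2*exp(3*t) + 5*t*exp(3*t)]
  [4*t*exp(3*t), -t^2*exp(3*t) - 7*t*exp(3*t), -t^2*exp(3*t) - 5*t*exp(3*t) + exp(3*t)]

Strategy: write A = P · J · P⁻¹ where J is a Jordan canonical form, so e^{tA} = P · e^{tJ} · P⁻¹, and e^{tJ} can be computed block-by-block.

A has Jordan form
J =
  [3, 1, 0]
  [0, 3, 1]
  [0, 0, 3]
(up to reordering of blocks).

Per-block formulas:
  For a 3×3 Jordan block J_3(3): exp(t · J_3(3)) = e^(3t)·(I + t·N + (t^2/2)·N^2), where N is the 3×3 nilpotent shift.

After assembling e^{tJ} and conjugating by P, we get:

e^{tA} =
  [-2*t*exp(3*t) + exp(3*t), t^2*exp(3*t)/2 + 3*t*exp(3*t), t^2*exp(3*t)/2 + 2*t*exp(3*t)]
  [-4*t*exp(3*t), t^2*exp(3*t) + 7*t*exp(3*t) + exp(3*t), t^2*exp(3*t) + 5*t*exp(3*t)]
  [4*t*exp(3*t), -t^2*exp(3*t) - 7*t*exp(3*t), -t^2*exp(3*t) - 5*t*exp(3*t) + exp(3*t)]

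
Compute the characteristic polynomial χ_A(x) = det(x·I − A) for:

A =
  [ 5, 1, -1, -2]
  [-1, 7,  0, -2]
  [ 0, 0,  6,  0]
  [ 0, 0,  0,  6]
x^4 - 24*x^3 + 216*x^2 - 864*x + 1296

Expanding det(x·I − A) (e.g. by cofactor expansion or by noting that A is similar to its Jordan form J, which has the same characteristic polynomial as A) gives
  χ_A(x) = x^4 - 24*x^3 + 216*x^2 - 864*x + 1296
which factors as (x - 6)^4. The eigenvalues (with algebraic multiplicities) are λ = 6 with multiplicity 4.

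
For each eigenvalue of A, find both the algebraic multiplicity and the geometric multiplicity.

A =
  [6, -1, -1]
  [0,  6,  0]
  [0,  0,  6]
λ = 6: alg = 3, geom = 2

Step 1 — factor the characteristic polynomial to read off the algebraic multiplicities:
  χ_A(x) = (x - 6)^3

Step 2 — compute geometric multiplicities via the rank-nullity identity g(λ) = n − rank(A − λI):
  rank(A − (6)·I) = 1, so dim ker(A − (6)·I) = n − 1 = 2

Summary:
  λ = 6: algebraic multiplicity = 3, geometric multiplicity = 2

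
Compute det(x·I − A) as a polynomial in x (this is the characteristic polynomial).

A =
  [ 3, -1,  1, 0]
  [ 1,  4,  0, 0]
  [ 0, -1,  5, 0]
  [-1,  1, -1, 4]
x^4 - 16*x^3 + 96*x^2 - 256*x + 256

Expanding det(x·I − A) (e.g. by cofactor expansion or by noting that A is similar to its Jordan form J, which has the same characteristic polynomial as A) gives
  χ_A(x) = x^4 - 16*x^3 + 96*x^2 - 256*x + 256
which factors as (x - 4)^4. The eigenvalues (with algebraic multiplicities) are λ = 4 with multiplicity 4.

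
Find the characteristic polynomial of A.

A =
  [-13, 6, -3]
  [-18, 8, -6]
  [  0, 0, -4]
x^3 + 9*x^2 + 24*x + 16

Expanding det(x·I − A) (e.g. by cofactor expansion or by noting that A is similar to its Jordan form J, which has the same characteristic polynomial as A) gives
  χ_A(x) = x^3 + 9*x^2 + 24*x + 16
which factors as (x + 1)*(x + 4)^2. The eigenvalues (with algebraic multiplicities) are λ = -4 with multiplicity 2, λ = -1 with multiplicity 1.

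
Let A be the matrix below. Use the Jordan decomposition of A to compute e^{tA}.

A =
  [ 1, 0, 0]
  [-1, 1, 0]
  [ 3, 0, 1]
e^{tA} =
  [exp(t), 0, 0]
  [-t*exp(t), exp(t), 0]
  [3*t*exp(t), 0, exp(t)]

Strategy: write A = P · J · P⁻¹ where J is a Jordan canonical form, so e^{tA} = P · e^{tJ} · P⁻¹, and e^{tJ} can be computed block-by-block.

A has Jordan form
J =
  [1, 1, 0]
  [0, 1, 0]
  [0, 0, 1]
(up to reordering of blocks).

Per-block formulas:
  For a 1×1 block at λ = 1: exp(t · [1]) = [e^(1t)].
  For a 2×2 Jordan block J_2(1): exp(t · J_2(1)) = e^(1t)·(I + t·N), where N is the 2×2 nilpotent shift.

After assembling e^{tJ} and conjugating by P, we get:

e^{tA} =
  [exp(t), 0, 0]
  [-t*exp(t), exp(t), 0]
  [3*t*exp(t), 0, exp(t)]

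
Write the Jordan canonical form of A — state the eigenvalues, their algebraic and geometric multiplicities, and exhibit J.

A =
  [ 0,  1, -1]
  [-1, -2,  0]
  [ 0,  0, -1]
J_3(-1)

The characteristic polynomial is
  det(x·I − A) = x^3 + 3*x^2 + 3*x + 1 = (x + 1)^3

Eigenvalues and multiplicities (the geometric multiplicity of λ is n − rank(A − λI), which equals the number of Jordan blocks for λ):
  λ = -1: algebraic multiplicity = 3, geometric multiplicity = 1

Determining the block sizes for each eigenvalue:
  λ = -1: one block (gm = 1), so the single block has size am = 3 → block sizes [3]

Assembling the blocks gives a Jordan form
J =
  [-1,  1,  0]
  [ 0, -1,  1]
  [ 0,  0, -1]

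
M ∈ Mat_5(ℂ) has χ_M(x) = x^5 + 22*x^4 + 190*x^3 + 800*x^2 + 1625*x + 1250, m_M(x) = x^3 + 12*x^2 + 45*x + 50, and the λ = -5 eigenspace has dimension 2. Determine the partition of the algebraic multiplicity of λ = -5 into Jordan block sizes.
Block sizes for λ = -5: [2, 2]

Step 1 — from the characteristic polynomial, algebraic multiplicity of λ = -5 is 4. From dim ker(M − (-5)·I) = 2, there are exactly 2 Jordan blocks for λ = -5.
Step 2 — from the minimal polynomial, the factor (x + 5)^2 tells us the largest block for λ = -5 has size 2.
Step 3 — with total size 4, 2 blocks, and largest block 2, the block sizes (in nonincreasing order) are [2, 2].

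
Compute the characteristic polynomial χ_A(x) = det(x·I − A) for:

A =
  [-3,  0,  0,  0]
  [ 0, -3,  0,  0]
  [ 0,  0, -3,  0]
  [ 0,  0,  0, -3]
x^4 + 12*x^3 + 54*x^2 + 108*x + 81

Expanding det(x·I − A) (e.g. by cofactor expansion or by noting that A is similar to its Jordan form J, which has the same characteristic polynomial as A) gives
  χ_A(x) = x^4 + 12*x^3 + 54*x^2 + 108*x + 81
which factors as (x + 3)^4. The eigenvalues (with algebraic multiplicities) are λ = -3 with multiplicity 4.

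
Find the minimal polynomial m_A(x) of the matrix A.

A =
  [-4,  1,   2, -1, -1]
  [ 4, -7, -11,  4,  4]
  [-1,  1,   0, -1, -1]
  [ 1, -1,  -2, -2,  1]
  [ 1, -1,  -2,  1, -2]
x^3 + 9*x^2 + 27*x + 27

The characteristic polynomial is χ_A(x) = (x + 3)^5, so the eigenvalues are known. The minimal polynomial is
  m_A(x) = Π_λ (x − λ)^{k_λ}
where k_λ is the size of the *largest* Jordan block for λ (equivalently, the smallest k with (A − λI)^k v = 0 for every generalised eigenvector v of λ).

  λ = -3: largest Jordan block has size 3, contributing (x + 3)^3

So m_A(x) = (x + 3)^3 = x^3 + 9*x^2 + 27*x + 27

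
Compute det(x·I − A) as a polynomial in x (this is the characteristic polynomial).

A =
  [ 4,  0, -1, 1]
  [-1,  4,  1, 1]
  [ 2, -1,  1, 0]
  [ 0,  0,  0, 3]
x^4 - 12*x^3 + 54*x^2 - 108*x + 81

Expanding det(x·I − A) (e.g. by cofactor expansion or by noting that A is similar to its Jordan form J, which has the same characteristic polynomial as A) gives
  χ_A(x) = x^4 - 12*x^3 + 54*x^2 - 108*x + 81
which factors as (x - 3)^4. The eigenvalues (with algebraic multiplicities) are λ = 3 with multiplicity 4.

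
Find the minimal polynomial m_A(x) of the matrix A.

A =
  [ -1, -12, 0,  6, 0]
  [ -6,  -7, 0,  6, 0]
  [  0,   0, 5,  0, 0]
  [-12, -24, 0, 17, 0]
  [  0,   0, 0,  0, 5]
x^2 - 4*x - 5

The characteristic polynomial is χ_A(x) = (x - 5)^4*(x + 1), so the eigenvalues are known. The minimal polynomial is
  m_A(x) = Π_λ (x − λ)^{k_λ}
where k_λ is the size of the *largest* Jordan block for λ (equivalently, the smallest k with (A − λI)^k v = 0 for every generalised eigenvector v of λ).

  λ = -1: largest Jordan block has size 1, contributing (x + 1)
  λ = 5: largest Jordan block has size 1, contributing (x − 5)

So m_A(x) = (x - 5)*(x + 1) = x^2 - 4*x - 5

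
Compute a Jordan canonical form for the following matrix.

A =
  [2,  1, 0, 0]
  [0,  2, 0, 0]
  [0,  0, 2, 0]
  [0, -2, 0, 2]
J_2(2) ⊕ J_1(2) ⊕ J_1(2)

The characteristic polynomial is
  det(x·I − A) = x^4 - 8*x^3 + 24*x^2 - 32*x + 16 = (x - 2)^4

Eigenvalues and multiplicities (the geometric multiplicity of λ is n − rank(A − λI), which equals the number of Jordan blocks for λ):
  λ = 2: algebraic multiplicity = 4, geometric multiplicity = 3

Determining the block sizes for each eigenvalue:
  λ = 2: 3 blocks summing to 4 forces exactly one block of size 2 and the rest size 1 → block sizes [2, 1, 1]

Assembling the blocks gives a Jordan form
J =
  [2, 1, 0, 0]
  [0, 2, 0, 0]
  [0, 0, 2, 0]
  [0, 0, 0, 2]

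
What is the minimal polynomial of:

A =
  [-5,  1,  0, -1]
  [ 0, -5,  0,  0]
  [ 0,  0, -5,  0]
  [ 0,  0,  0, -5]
x^2 + 10*x + 25

The characteristic polynomial is χ_A(x) = (x + 5)^4, so the eigenvalues are known. The minimal polynomial is
  m_A(x) = Π_λ (x − λ)^{k_λ}
where k_λ is the size of the *largest* Jordan block for λ (equivalently, the smallest k with (A − λI)^k v = 0 for every generalised eigenvector v of λ).

  λ = -5: largest Jordan block has size 2, contributing (x + 5)^2

So m_A(x) = (x + 5)^2 = x^2 + 10*x + 25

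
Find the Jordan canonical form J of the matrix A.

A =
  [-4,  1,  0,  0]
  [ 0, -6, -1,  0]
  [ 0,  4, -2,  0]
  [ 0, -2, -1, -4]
J_3(-4) ⊕ J_1(-4)

The characteristic polynomial is
  det(x·I − A) = x^4 + 16*x^3 + 96*x^2 + 256*x + 256 = (x + 4)^4

Eigenvalues and multiplicities (the geometric multiplicity of λ is n − rank(A − λI), which equals the number of Jordan blocks for λ):
  λ = -4: algebraic multiplicity = 4, geometric multiplicity = 2

Determining the block sizes for each eigenvalue:
  λ = -4: with am = 4 and gm = 2, the partition is not yet determined (e.g. several partitions of 4 into 2 parts exist). Let N = A − (-4)·I. Computing rank(N^1) = 2, rank(N^2) = 1, rank(N^3) = 0; the number of blocks of size ≥ j is rank(N^{j−1}) − rank(N^j), giving [2, 1, 1]. So we have 1 block(s) of size 3, 1 block(s) of size 1 → block sizes [3, 1]

Assembling the blocks gives a Jordan form
J =
  [-4,  1,  0,  0]
  [ 0, -4,  1,  0]
  [ 0,  0, -4,  0]
  [ 0,  0,  0, -4]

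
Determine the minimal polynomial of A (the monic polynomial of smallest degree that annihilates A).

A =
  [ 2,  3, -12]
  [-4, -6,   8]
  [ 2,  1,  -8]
x^2 + 8*x + 16

The characteristic polynomial is χ_A(x) = (x + 4)^3, so the eigenvalues are known. The minimal polynomial is
  m_A(x) = Π_λ (x − λ)^{k_λ}
where k_λ is the size of the *largest* Jordan block for λ (equivalently, the smallest k with (A − λI)^k v = 0 for every generalised eigenvector v of λ).

  λ = -4: largest Jordan block has size 2, contributing (x + 4)^2

So m_A(x) = (x + 4)^2 = x^2 + 8*x + 16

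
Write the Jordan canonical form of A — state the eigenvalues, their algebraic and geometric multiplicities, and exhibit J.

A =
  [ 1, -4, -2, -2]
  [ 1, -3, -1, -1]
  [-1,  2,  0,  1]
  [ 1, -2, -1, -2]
J_2(-1) ⊕ J_1(-1) ⊕ J_1(-1)

The characteristic polynomial is
  det(x·I − A) = x^4 + 4*x^3 + 6*x^2 + 4*x + 1 = (x + 1)^4

Eigenvalues and multiplicities (the geometric multiplicity of λ is n − rank(A − λI), which equals the number of Jordan blocks for λ):
  λ = -1: algebraic multiplicity = 4, geometric multiplicity = 3

Determining the block sizes for each eigenvalue:
  λ = -1: 3 blocks summing to 4 forces exactly one block of size 2 and the rest size 1 → block sizes [2, 1, 1]

Assembling the blocks gives a Jordan form
J =
  [-1,  1,  0,  0]
  [ 0, -1,  0,  0]
  [ 0,  0, -1,  0]
  [ 0,  0,  0, -1]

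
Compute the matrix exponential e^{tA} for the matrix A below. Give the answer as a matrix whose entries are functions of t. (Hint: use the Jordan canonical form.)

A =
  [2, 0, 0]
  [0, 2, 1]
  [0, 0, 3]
e^{tA} =
  [exp(2*t), 0, 0]
  [0, exp(2*t), exp(3*t) - exp(2*t)]
  [0, 0, exp(3*t)]

Strategy: write A = P · J · P⁻¹ where J is a Jordan canonical form, so e^{tA} = P · e^{tJ} · P⁻¹, and e^{tJ} can be computed block-by-block.

A has Jordan form
J =
  [2, 0, 0]
  [0, 2, 0]
  [0, 0, 3]
(up to reordering of blocks).

Per-block formulas:
  For a 1×1 block at λ = 2: exp(t · [2]) = [e^(2t)].
  For a 1×1 block at λ = 3: exp(t · [3]) = [e^(3t)].

After assembling e^{tJ} and conjugating by P, we get:

e^{tA} =
  [exp(2*t), 0, 0]
  [0, exp(2*t), exp(3*t) - exp(2*t)]
  [0, 0, exp(3*t)]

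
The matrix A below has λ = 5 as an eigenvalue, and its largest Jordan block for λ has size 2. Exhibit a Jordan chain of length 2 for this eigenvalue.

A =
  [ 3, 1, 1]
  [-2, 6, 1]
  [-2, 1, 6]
A Jordan chain for λ = 5 of length 2:
v_1 = (-2, -2, -2)ᵀ
v_2 = (1, 0, 0)ᵀ

Let N = A − (5)·I. We want v_2 with N^2 v_2 = 0 but N^1 v_2 ≠ 0; then v_{j-1} := N · v_j for j = 2, …, 2.

Pick v_2 = (1, 0, 0)ᵀ.
Then v_1 = N · v_2 = (-2, -2, -2)ᵀ.

Sanity check: (A − (5)·I) v_1 = (0, 0, 0)ᵀ = 0. ✓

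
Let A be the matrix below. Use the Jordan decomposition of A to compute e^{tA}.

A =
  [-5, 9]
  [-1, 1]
e^{tA} =
  [-3*t*exp(-2*t) + exp(-2*t), 9*t*exp(-2*t)]
  [-t*exp(-2*t), 3*t*exp(-2*t) + exp(-2*t)]

Strategy: write A = P · J · P⁻¹ where J is a Jordan canonical form, so e^{tA} = P · e^{tJ} · P⁻¹, and e^{tJ} can be computed block-by-block.

A has Jordan form
J =
  [-2,  1]
  [ 0, -2]
(up to reordering of blocks).

Per-block formulas:
  For a 2×2 Jordan block J_2(-2): exp(t · J_2(-2)) = e^(-2t)·(I + t·N), where N is the 2×2 nilpotent shift.

After assembling e^{tJ} and conjugating by P, we get:

e^{tA} =
  [-3*t*exp(-2*t) + exp(-2*t), 9*t*exp(-2*t)]
  [-t*exp(-2*t), 3*t*exp(-2*t) + exp(-2*t)]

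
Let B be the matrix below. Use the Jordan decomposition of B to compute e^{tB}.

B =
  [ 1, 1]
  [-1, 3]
e^{tB} =
  [-t*exp(2*t) + exp(2*t), t*exp(2*t)]
  [-t*exp(2*t), t*exp(2*t) + exp(2*t)]

Strategy: write B = P · J · P⁻¹ where J is a Jordan canonical form, so e^{tB} = P · e^{tJ} · P⁻¹, and e^{tJ} can be computed block-by-block.

B has Jordan form
J =
  [2, 1]
  [0, 2]
(up to reordering of blocks).

Per-block formulas:
  For a 2×2 Jordan block J_2(2): exp(t · J_2(2)) = e^(2t)·(I + t·N), where N is the 2×2 nilpotent shift.

After assembling e^{tJ} and conjugating by P, we get:

e^{tB} =
  [-t*exp(2*t) + exp(2*t), t*exp(2*t)]
  [-t*exp(2*t), t*exp(2*t) + exp(2*t)]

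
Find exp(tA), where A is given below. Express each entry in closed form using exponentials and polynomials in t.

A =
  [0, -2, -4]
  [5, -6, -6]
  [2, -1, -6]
e^{tA} =
  [-t^2*exp(-4*t) + 4*t*exp(-4*t) + exp(-4*t), -2*t*exp(-4*t), 2*t^2*exp(-4*t) - 4*t*exp(-4*t)]
  [-t^2*exp(-4*t) + 5*t*exp(-4*t), -2*t*exp(-4*t) + exp(-4*t), 2*t^2*exp(-4*t) - 6*t*exp(-4*t)]
  [-t^2*exp(-4*t)/2 + 2*t*exp(-4*t), -t*exp(-4*t), t^2*exp(-4*t) - 2*t*exp(-4*t) + exp(-4*t)]

Strategy: write A = P · J · P⁻¹ where J is a Jordan canonical form, so e^{tA} = P · e^{tJ} · P⁻¹, and e^{tJ} can be computed block-by-block.

A has Jordan form
J =
  [-4,  1,  0]
  [ 0, -4,  1]
  [ 0,  0, -4]
(up to reordering of blocks).

Per-block formulas:
  For a 3×3 Jordan block J_3(-4): exp(t · J_3(-4)) = e^(-4t)·(I + t·N + (t^2/2)·N^2), where N is the 3×3 nilpotent shift.

After assembling e^{tJ} and conjugating by P, we get:

e^{tA} =
  [-t^2*exp(-4*t) + 4*t*exp(-4*t) + exp(-4*t), -2*t*exp(-4*t), 2*t^2*exp(-4*t) - 4*t*exp(-4*t)]
  [-t^2*exp(-4*t) + 5*t*exp(-4*t), -2*t*exp(-4*t) + exp(-4*t), 2*t^2*exp(-4*t) - 6*t*exp(-4*t)]
  [-t^2*exp(-4*t)/2 + 2*t*exp(-4*t), -t*exp(-4*t), t^2*exp(-4*t) - 2*t*exp(-4*t) + exp(-4*t)]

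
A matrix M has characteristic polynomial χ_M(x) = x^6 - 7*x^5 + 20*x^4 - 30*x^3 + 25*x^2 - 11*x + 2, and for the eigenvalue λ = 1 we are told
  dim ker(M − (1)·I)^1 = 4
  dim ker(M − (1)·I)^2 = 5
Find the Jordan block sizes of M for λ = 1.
Block sizes for λ = 1: [2, 1, 1, 1]

From the dimensions of kernels of powers, the number of Jordan blocks of size at least j is d_j − d_{j−1} where d_j = dim ker(N^j) (with d_0 = 0). Computing the differences gives [4, 1].
The number of blocks of size exactly k is (#blocks of size ≥ k) − (#blocks of size ≥ k + 1), so the partition is: 3 block(s) of size 1, 1 block(s) of size 2.
In nonincreasing order the block sizes are [2, 1, 1, 1].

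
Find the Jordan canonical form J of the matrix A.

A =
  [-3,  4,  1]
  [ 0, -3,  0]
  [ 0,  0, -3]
J_2(-3) ⊕ J_1(-3)

The characteristic polynomial is
  det(x·I − A) = x^3 + 9*x^2 + 27*x + 27 = (x + 3)^3

Eigenvalues and multiplicities (the geometric multiplicity of λ is n − rank(A − λI), which equals the number of Jordan blocks for λ):
  λ = -3: algebraic multiplicity = 3, geometric multiplicity = 2

Determining the block sizes for each eigenvalue:
  λ = -3: 2 blocks summing to 3 forces exactly one block of size 2 and the rest size 1 → block sizes [2, 1]

Assembling the blocks gives a Jordan form
J =
  [-3,  1,  0]
  [ 0, -3,  0]
  [ 0,  0, -3]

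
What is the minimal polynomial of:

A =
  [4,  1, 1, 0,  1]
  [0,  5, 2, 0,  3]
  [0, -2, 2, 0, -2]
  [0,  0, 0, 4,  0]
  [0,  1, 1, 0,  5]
x^3 - 12*x^2 + 48*x - 64

The characteristic polynomial is χ_A(x) = (x - 4)^5, so the eigenvalues are known. The minimal polynomial is
  m_A(x) = Π_λ (x − λ)^{k_λ}
where k_λ is the size of the *largest* Jordan block for λ (equivalently, the smallest k with (A − λI)^k v = 0 for every generalised eigenvector v of λ).

  λ = 4: largest Jordan block has size 3, contributing (x − 4)^3

So m_A(x) = (x - 4)^3 = x^3 - 12*x^2 + 48*x - 64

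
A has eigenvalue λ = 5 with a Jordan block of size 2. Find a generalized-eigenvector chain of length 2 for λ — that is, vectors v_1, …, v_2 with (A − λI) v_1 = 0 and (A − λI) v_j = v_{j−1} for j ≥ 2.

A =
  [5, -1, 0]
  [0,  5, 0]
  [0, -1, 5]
A Jordan chain for λ = 5 of length 2:
v_1 = (-1, 0, -1)ᵀ
v_2 = (0, 1, 0)ᵀ

Let N = A − (5)·I. We want v_2 with N^2 v_2 = 0 but N^1 v_2 ≠ 0; then v_{j-1} := N · v_j for j = 2, …, 2.

Pick v_2 = (0, 1, 0)ᵀ.
Then v_1 = N · v_2 = (-1, 0, -1)ᵀ.

Sanity check: (A − (5)·I) v_1 = (0, 0, 0)ᵀ = 0. ✓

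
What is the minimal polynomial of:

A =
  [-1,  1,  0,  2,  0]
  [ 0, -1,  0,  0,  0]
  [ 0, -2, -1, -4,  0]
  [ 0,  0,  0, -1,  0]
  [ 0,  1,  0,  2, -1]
x^2 + 2*x + 1

The characteristic polynomial is χ_A(x) = (x + 1)^5, so the eigenvalues are known. The minimal polynomial is
  m_A(x) = Π_λ (x − λ)^{k_λ}
where k_λ is the size of the *largest* Jordan block for λ (equivalently, the smallest k with (A − λI)^k v = 0 for every generalised eigenvector v of λ).

  λ = -1: largest Jordan block has size 2, contributing (x + 1)^2

So m_A(x) = (x + 1)^2 = x^2 + 2*x + 1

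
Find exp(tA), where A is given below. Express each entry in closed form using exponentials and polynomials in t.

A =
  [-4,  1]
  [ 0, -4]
e^{tA} =
  [exp(-4*t), t*exp(-4*t)]
  [0, exp(-4*t)]

Strategy: write A = P · J · P⁻¹ where J is a Jordan canonical form, so e^{tA} = P · e^{tJ} · P⁻¹, and e^{tJ} can be computed block-by-block.

A has Jordan form
J =
  [-4,  1]
  [ 0, -4]
(up to reordering of blocks).

Per-block formulas:
  For a 2×2 Jordan block J_2(-4): exp(t · J_2(-4)) = e^(-4t)·(I + t·N), where N is the 2×2 nilpotent shift.

After assembling e^{tJ} and conjugating by P, we get:

e^{tA} =
  [exp(-4*t), t*exp(-4*t)]
  [0, exp(-4*t)]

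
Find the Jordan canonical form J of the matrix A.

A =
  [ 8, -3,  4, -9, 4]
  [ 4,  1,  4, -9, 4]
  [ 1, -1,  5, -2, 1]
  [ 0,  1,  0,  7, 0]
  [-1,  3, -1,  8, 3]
J_2(4) ⊕ J_1(4) ⊕ J_2(6)

The characteristic polynomial is
  det(x·I − A) = x^5 - 24*x^4 + 228*x^3 - 1072*x^2 + 2496*x - 2304 = (x - 6)^2*(x - 4)^3

Eigenvalues and multiplicities (the geometric multiplicity of λ is n − rank(A − λI), which equals the number of Jordan blocks for λ):
  λ = 4: algebraic multiplicity = 3, geometric multiplicity = 2
  λ = 6: algebraic multiplicity = 2, geometric multiplicity = 1

Determining the block sizes for each eigenvalue:
  λ = 4: 2 blocks summing to 3 forces exactly one block of size 2 and the rest size 1 → block sizes [2, 1]
  λ = 6: one block (gm = 1), so the single block has size am = 2 → block sizes [2]

Assembling the blocks gives a Jordan form
J =
  [4, 1, 0, 0, 0]
  [0, 4, 0, 0, 0]
  [0, 0, 4, 0, 0]
  [0, 0, 0, 6, 1]
  [0, 0, 0, 0, 6]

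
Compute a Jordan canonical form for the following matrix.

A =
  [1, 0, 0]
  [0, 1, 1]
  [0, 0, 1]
J_2(1) ⊕ J_1(1)

The characteristic polynomial is
  det(x·I − A) = x^3 - 3*x^2 + 3*x - 1 = (x - 1)^3

Eigenvalues and multiplicities (the geometric multiplicity of λ is n − rank(A − λI), which equals the number of Jordan blocks for λ):
  λ = 1: algebraic multiplicity = 3, geometric multiplicity = 2

Determining the block sizes for each eigenvalue:
  λ = 1: 2 blocks summing to 3 forces exactly one block of size 2 and the rest size 1 → block sizes [2, 1]

Assembling the blocks gives a Jordan form
J =
  [1, 1, 0]
  [0, 1, 0]
  [0, 0, 1]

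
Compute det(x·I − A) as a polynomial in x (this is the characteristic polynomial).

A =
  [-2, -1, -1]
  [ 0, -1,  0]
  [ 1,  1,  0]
x^3 + 3*x^2 + 3*x + 1

Expanding det(x·I − A) (e.g. by cofactor expansion or by noting that A is similar to its Jordan form J, which has the same characteristic polynomial as A) gives
  χ_A(x) = x^3 + 3*x^2 + 3*x + 1
which factors as (x + 1)^3. The eigenvalues (with algebraic multiplicities) are λ = -1 with multiplicity 3.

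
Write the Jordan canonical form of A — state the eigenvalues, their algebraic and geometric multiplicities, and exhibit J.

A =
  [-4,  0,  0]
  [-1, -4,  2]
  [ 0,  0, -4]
J_2(-4) ⊕ J_1(-4)

The characteristic polynomial is
  det(x·I − A) = x^3 + 12*x^2 + 48*x + 64 = (x + 4)^3

Eigenvalues and multiplicities (the geometric multiplicity of λ is n − rank(A − λI), which equals the number of Jordan blocks for λ):
  λ = -4: algebraic multiplicity = 3, geometric multiplicity = 2

Determining the block sizes for each eigenvalue:
  λ = -4: 2 blocks summing to 3 forces exactly one block of size 2 and the rest size 1 → block sizes [2, 1]

Assembling the blocks gives a Jordan form
J =
  [-4,  1,  0]
  [ 0, -4,  0]
  [ 0,  0, -4]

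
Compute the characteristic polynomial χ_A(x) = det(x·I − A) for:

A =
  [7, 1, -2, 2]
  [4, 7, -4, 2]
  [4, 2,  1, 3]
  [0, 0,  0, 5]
x^4 - 20*x^3 + 150*x^2 - 500*x + 625

Expanding det(x·I − A) (e.g. by cofactor expansion or by noting that A is similar to its Jordan form J, which has the same characteristic polynomial as A) gives
  χ_A(x) = x^4 - 20*x^3 + 150*x^2 - 500*x + 625
which factors as (x - 5)^4. The eigenvalues (with algebraic multiplicities) are λ = 5 with multiplicity 4.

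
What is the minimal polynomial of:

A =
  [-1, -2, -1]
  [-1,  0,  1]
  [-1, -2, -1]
x^3 + 2*x^2

The characteristic polynomial is χ_A(x) = x^2*(x + 2), so the eigenvalues are known. The minimal polynomial is
  m_A(x) = Π_λ (x − λ)^{k_λ}
where k_λ is the size of the *largest* Jordan block for λ (equivalently, the smallest k with (A − λI)^k v = 0 for every generalised eigenvector v of λ).

  λ = -2: largest Jordan block has size 1, contributing (x + 2)
  λ = 0: largest Jordan block has size 2, contributing (x − 0)^2

So m_A(x) = x^2*(x + 2) = x^3 + 2*x^2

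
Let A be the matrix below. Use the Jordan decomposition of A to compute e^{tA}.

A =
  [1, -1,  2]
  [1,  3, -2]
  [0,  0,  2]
e^{tA} =
  [-t*exp(2*t) + exp(2*t), -t*exp(2*t), 2*t*exp(2*t)]
  [t*exp(2*t), t*exp(2*t) + exp(2*t), -2*t*exp(2*t)]
  [0, 0, exp(2*t)]

Strategy: write A = P · J · P⁻¹ where J is a Jordan canonical form, so e^{tA} = P · e^{tJ} · P⁻¹, and e^{tJ} can be computed block-by-block.

A has Jordan form
J =
  [2, 1, 0]
  [0, 2, 0]
  [0, 0, 2]
(up to reordering of blocks).

Per-block formulas:
  For a 1×1 block at λ = 2: exp(t · [2]) = [e^(2t)].
  For a 2×2 Jordan block J_2(2): exp(t · J_2(2)) = e^(2t)·(I + t·N), where N is the 2×2 nilpotent shift.

After assembling e^{tJ} and conjugating by P, we get:

e^{tA} =
  [-t*exp(2*t) + exp(2*t), -t*exp(2*t), 2*t*exp(2*t)]
  [t*exp(2*t), t*exp(2*t) + exp(2*t), -2*t*exp(2*t)]
  [0, 0, exp(2*t)]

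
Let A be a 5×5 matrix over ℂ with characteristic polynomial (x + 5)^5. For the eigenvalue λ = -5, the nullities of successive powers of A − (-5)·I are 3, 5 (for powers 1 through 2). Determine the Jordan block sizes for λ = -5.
Block sizes for λ = -5: [2, 2, 1]

From the dimensions of kernels of powers, the number of Jordan blocks of size at least j is d_j − d_{j−1} where d_j = dim ker(N^j) (with d_0 = 0). Computing the differences gives [3, 2].
The number of blocks of size exactly k is (#blocks of size ≥ k) − (#blocks of size ≥ k + 1), so the partition is: 1 block(s) of size 1, 2 block(s) of size 2.
In nonincreasing order the block sizes are [2, 2, 1].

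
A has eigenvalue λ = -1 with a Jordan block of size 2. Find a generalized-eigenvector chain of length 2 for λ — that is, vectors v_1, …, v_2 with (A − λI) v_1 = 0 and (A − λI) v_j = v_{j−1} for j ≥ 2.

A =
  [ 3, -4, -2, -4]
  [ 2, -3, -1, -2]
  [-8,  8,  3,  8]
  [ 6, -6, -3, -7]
A Jordan chain for λ = -1 of length 2:
v_1 = (4, 2, -8, 6)ᵀ
v_2 = (1, 0, 0, 0)ᵀ

Let N = A − (-1)·I. We want v_2 with N^2 v_2 = 0 but N^1 v_2 ≠ 0; then v_{j-1} := N · v_j for j = 2, …, 2.

Pick v_2 = (1, 0, 0, 0)ᵀ.
Then v_1 = N · v_2 = (4, 2, -8, 6)ᵀ.

Sanity check: (A − (-1)·I) v_1 = (0, 0, 0, 0)ᵀ = 0. ✓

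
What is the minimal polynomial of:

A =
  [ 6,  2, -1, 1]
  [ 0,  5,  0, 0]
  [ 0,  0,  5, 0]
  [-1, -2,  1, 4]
x^2 - 10*x + 25

The characteristic polynomial is χ_A(x) = (x - 5)^4, so the eigenvalues are known. The minimal polynomial is
  m_A(x) = Π_λ (x − λ)^{k_λ}
where k_λ is the size of the *largest* Jordan block for λ (equivalently, the smallest k with (A − λI)^k v = 0 for every generalised eigenvector v of λ).

  λ = 5: largest Jordan block has size 2, contributing (x − 5)^2

So m_A(x) = (x - 5)^2 = x^2 - 10*x + 25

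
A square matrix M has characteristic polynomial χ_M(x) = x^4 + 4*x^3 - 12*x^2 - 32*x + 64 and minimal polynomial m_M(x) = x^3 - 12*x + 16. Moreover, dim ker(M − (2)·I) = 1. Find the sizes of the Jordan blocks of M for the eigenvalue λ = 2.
Block sizes for λ = 2: [2]

Step 1 — from the characteristic polynomial, algebraic multiplicity of λ = 2 is 2. From dim ker(M − (2)·I) = 1, there are exactly 1 Jordan blocks for λ = 2.
Step 2 — from the minimal polynomial, the factor (x − 2)^2 tells us the largest block for λ = 2 has size 2.
Step 3 — with total size 2, 1 blocks, and largest block 2, the block sizes (in nonincreasing order) are [2].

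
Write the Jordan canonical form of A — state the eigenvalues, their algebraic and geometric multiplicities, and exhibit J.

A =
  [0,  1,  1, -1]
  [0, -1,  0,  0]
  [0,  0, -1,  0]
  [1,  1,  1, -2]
J_2(-1) ⊕ J_1(-1) ⊕ J_1(-1)

The characteristic polynomial is
  det(x·I − A) = x^4 + 4*x^3 + 6*x^2 + 4*x + 1 = (x + 1)^4

Eigenvalues and multiplicities (the geometric multiplicity of λ is n − rank(A − λI), which equals the number of Jordan blocks for λ):
  λ = -1: algebraic multiplicity = 4, geometric multiplicity = 3

Determining the block sizes for each eigenvalue:
  λ = -1: 3 blocks summing to 4 forces exactly one block of size 2 and the rest size 1 → block sizes [2, 1, 1]

Assembling the blocks gives a Jordan form
J =
  [-1,  1,  0,  0]
  [ 0, -1,  0,  0]
  [ 0,  0, -1,  0]
  [ 0,  0,  0, -1]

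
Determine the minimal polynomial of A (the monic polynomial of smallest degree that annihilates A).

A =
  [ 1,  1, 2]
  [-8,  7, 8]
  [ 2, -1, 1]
x^2 - 6*x + 9

The characteristic polynomial is χ_A(x) = (x - 3)^3, so the eigenvalues are known. The minimal polynomial is
  m_A(x) = Π_λ (x − λ)^{k_λ}
where k_λ is the size of the *largest* Jordan block for λ (equivalently, the smallest k with (A − λI)^k v = 0 for every generalised eigenvector v of λ).

  λ = 3: largest Jordan block has size 2, contributing (x − 3)^2

So m_A(x) = (x - 3)^2 = x^2 - 6*x + 9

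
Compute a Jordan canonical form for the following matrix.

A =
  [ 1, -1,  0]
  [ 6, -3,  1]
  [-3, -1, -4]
J_3(-2)

The characteristic polynomial is
  det(x·I − A) = x^3 + 6*x^2 + 12*x + 8 = (x + 2)^3

Eigenvalues and multiplicities (the geometric multiplicity of λ is n − rank(A − λI), which equals the number of Jordan blocks for λ):
  λ = -2: algebraic multiplicity = 3, geometric multiplicity = 1

Determining the block sizes for each eigenvalue:
  λ = -2: one block (gm = 1), so the single block has size am = 3 → block sizes [3]

Assembling the blocks gives a Jordan form
J =
  [-2,  1,  0]
  [ 0, -2,  1]
  [ 0,  0, -2]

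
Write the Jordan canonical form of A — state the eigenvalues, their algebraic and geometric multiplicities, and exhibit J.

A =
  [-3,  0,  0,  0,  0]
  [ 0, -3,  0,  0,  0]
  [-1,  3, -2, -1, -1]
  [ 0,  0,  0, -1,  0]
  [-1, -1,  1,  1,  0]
J_1(-3) ⊕ J_1(-3) ⊕ J_2(-1) ⊕ J_1(-1)

The characteristic polynomial is
  det(x·I − A) = x^5 + 9*x^4 + 30*x^3 + 46*x^2 + 33*x + 9 = (x + 1)^3*(x + 3)^2

Eigenvalues and multiplicities (the geometric multiplicity of λ is n − rank(A − λI), which equals the number of Jordan blocks for λ):
  λ = -3: algebraic multiplicity = 2, geometric multiplicity = 2
  λ = -1: algebraic multiplicity = 3, geometric multiplicity = 2

Determining the block sizes for each eigenvalue:
  λ = -3: gm = am = 2, so every block has size 1 → block sizes [1, 1]
  λ = -1: 2 blocks summing to 3 forces exactly one block of size 2 and the rest size 1 → block sizes [2, 1]

Assembling the blocks gives a Jordan form
J =
  [-3,  0,  0,  0,  0]
  [ 0, -3,  0,  0,  0]
  [ 0,  0, -1,  1,  0]
  [ 0,  0,  0, -1,  0]
  [ 0,  0,  0,  0, -1]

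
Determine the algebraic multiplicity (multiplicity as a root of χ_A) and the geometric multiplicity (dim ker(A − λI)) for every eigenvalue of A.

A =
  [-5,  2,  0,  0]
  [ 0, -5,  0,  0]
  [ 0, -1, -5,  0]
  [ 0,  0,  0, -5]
λ = -5: alg = 4, geom = 3

Step 1 — factor the characteristic polynomial to read off the algebraic multiplicities:
  χ_A(x) = (x + 5)^4

Step 2 — compute geometric multiplicities via the rank-nullity identity g(λ) = n − rank(A − λI):
  rank(A − (-5)·I) = 1, so dim ker(A − (-5)·I) = n − 1 = 3

Summary:
  λ = -5: algebraic multiplicity = 4, geometric multiplicity = 3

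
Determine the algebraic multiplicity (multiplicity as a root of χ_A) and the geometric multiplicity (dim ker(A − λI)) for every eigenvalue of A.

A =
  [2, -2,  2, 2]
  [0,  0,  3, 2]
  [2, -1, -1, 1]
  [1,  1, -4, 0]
λ = -2: alg = 1, geom = 1; λ = 1: alg = 3, geom = 1

Step 1 — factor the characteristic polynomial to read off the algebraic multiplicities:
  χ_A(x) = (x - 1)^3*(x + 2)

Step 2 — compute geometric multiplicities via the rank-nullity identity g(λ) = n − rank(A − λI):
  rank(A − (-2)·I) = 3, so dim ker(A − (-2)·I) = n − 3 = 1
  rank(A − (1)·I) = 3, so dim ker(A − (1)·I) = n − 3 = 1

Summary:
  λ = -2: algebraic multiplicity = 1, geometric multiplicity = 1
  λ = 1: algebraic multiplicity = 3, geometric multiplicity = 1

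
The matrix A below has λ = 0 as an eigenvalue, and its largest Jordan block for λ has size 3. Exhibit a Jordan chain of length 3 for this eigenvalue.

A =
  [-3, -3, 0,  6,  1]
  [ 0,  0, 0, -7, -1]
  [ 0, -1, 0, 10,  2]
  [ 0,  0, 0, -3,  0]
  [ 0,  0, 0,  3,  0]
A Jordan chain for λ = 0 of length 3:
v_1 = (0, 0, 1, 0, 0)ᵀ
v_2 = (1, -1, 2, 0, 0)ᵀ
v_3 = (0, 0, 0, 0, 1)ᵀ

Let N = A − (0)·I. We want v_3 with N^3 v_3 = 0 but N^2 v_3 ≠ 0; then v_{j-1} := N · v_j for j = 3, …, 2.

Pick v_3 = (0, 0, 0, 0, 1)ᵀ.
Then v_2 = N · v_3 = (1, -1, 2, 0, 0)ᵀ.
Then v_1 = N · v_2 = (0, 0, 1, 0, 0)ᵀ.

Sanity check: (A − (0)·I) v_1 = (0, 0, 0, 0, 0)ᵀ = 0. ✓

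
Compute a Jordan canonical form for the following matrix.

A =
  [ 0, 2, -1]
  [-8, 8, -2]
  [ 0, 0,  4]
J_2(4) ⊕ J_1(4)

The characteristic polynomial is
  det(x·I − A) = x^3 - 12*x^2 + 48*x - 64 = (x - 4)^3

Eigenvalues and multiplicities (the geometric multiplicity of λ is n − rank(A − λI), which equals the number of Jordan blocks for λ):
  λ = 4: algebraic multiplicity = 3, geometric multiplicity = 2

Determining the block sizes for each eigenvalue:
  λ = 4: 2 blocks summing to 3 forces exactly one block of size 2 and the rest size 1 → block sizes [2, 1]

Assembling the blocks gives a Jordan form
J =
  [4, 1, 0]
  [0, 4, 0]
  [0, 0, 4]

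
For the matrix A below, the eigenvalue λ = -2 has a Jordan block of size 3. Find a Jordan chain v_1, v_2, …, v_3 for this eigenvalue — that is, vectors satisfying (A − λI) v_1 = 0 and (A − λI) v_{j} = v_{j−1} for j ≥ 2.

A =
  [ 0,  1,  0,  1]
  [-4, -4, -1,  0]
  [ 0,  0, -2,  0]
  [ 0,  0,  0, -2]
A Jordan chain for λ = -2 of length 3:
v_1 = (-1, 2, 0, 0)ᵀ
v_2 = (0, -1, 0, 0)ᵀ
v_3 = (0, 0, 1, 0)ᵀ

Let N = A − (-2)·I. We want v_3 with N^3 v_3 = 0 but N^2 v_3 ≠ 0; then v_{j-1} := N · v_j for j = 3, …, 2.

Pick v_3 = (0, 0, 1, 0)ᵀ.
Then v_2 = N · v_3 = (0, -1, 0, 0)ᵀ.
Then v_1 = N · v_2 = (-1, 2, 0, 0)ᵀ.

Sanity check: (A − (-2)·I) v_1 = (0, 0, 0, 0)ᵀ = 0. ✓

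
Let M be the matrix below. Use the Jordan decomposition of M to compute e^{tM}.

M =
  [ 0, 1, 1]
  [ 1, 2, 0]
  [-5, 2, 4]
e^{tM} =
  [-2*t*exp(2*t) + exp(2*t), t*exp(2*t), t*exp(2*t)]
  [-t^2*exp(2*t) + t*exp(2*t), t^2*exp(2*t)/2 + exp(2*t), t^2*exp(2*t)/2]
  [t^2*exp(2*t) - 5*t*exp(2*t), -t^2*exp(2*t)/2 + 2*t*exp(2*t), -t^2*exp(2*t)/2 + 2*t*exp(2*t) + exp(2*t)]

Strategy: write M = P · J · P⁻¹ where J is a Jordan canonical form, so e^{tM} = P · e^{tJ} · P⁻¹, and e^{tJ} can be computed block-by-block.

M has Jordan form
J =
  [2, 1, 0]
  [0, 2, 1]
  [0, 0, 2]
(up to reordering of blocks).

Per-block formulas:
  For a 3×3 Jordan block J_3(2): exp(t · J_3(2)) = e^(2t)·(I + t·N + (t^2/2)·N^2), where N is the 3×3 nilpotent shift.

After assembling e^{tJ} and conjugating by P, we get:

e^{tM} =
  [-2*t*exp(2*t) + exp(2*t), t*exp(2*t), t*exp(2*t)]
  [-t^2*exp(2*t) + t*exp(2*t), t^2*exp(2*t)/2 + exp(2*t), t^2*exp(2*t)/2]
  [t^2*exp(2*t) - 5*t*exp(2*t), -t^2*exp(2*t)/2 + 2*t*exp(2*t), -t^2*exp(2*t)/2 + 2*t*exp(2*t) + exp(2*t)]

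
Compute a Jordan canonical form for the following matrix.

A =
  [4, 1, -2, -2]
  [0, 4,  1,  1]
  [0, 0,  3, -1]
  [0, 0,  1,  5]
J_3(4) ⊕ J_1(4)

The characteristic polynomial is
  det(x·I − A) = x^4 - 16*x^3 + 96*x^2 - 256*x + 256 = (x - 4)^4

Eigenvalues and multiplicities (the geometric multiplicity of λ is n − rank(A − λI), which equals the number of Jordan blocks for λ):
  λ = 4: algebraic multiplicity = 4, geometric multiplicity = 2

Determining the block sizes for each eigenvalue:
  λ = 4: with am = 4 and gm = 2, the partition is not yet determined (e.g. several partitions of 4 into 2 parts exist). Let N = A − (4)·I. Computing rank(N^1) = 2, rank(N^2) = 1, rank(N^3) = 0; the number of blocks of size ≥ j is rank(N^{j−1}) − rank(N^j), giving [2, 1, 1]. So we have 1 block(s) of size 3, 1 block(s) of size 1 → block sizes [3, 1]

Assembling the blocks gives a Jordan form
J =
  [4, 1, 0, 0]
  [0, 4, 1, 0]
  [0, 0, 4, 0]
  [0, 0, 0, 4]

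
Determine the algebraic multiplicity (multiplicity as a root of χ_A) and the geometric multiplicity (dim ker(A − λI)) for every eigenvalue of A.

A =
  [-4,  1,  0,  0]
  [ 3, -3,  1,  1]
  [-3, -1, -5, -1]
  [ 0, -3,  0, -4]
λ = -4: alg = 4, geom = 2

Step 1 — factor the characteristic polynomial to read off the algebraic multiplicities:
  χ_A(x) = (x + 4)^4

Step 2 — compute geometric multiplicities via the rank-nullity identity g(λ) = n − rank(A − λI):
  rank(A − (-4)·I) = 2, so dim ker(A − (-4)·I) = n − 2 = 2

Summary:
  λ = -4: algebraic multiplicity = 4, geometric multiplicity = 2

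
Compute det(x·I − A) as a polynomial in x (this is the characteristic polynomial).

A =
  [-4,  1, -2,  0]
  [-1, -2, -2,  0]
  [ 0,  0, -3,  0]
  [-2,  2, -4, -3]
x^4 + 12*x^3 + 54*x^2 + 108*x + 81

Expanding det(x·I − A) (e.g. by cofactor expansion or by noting that A is similar to its Jordan form J, which has the same characteristic polynomial as A) gives
  χ_A(x) = x^4 + 12*x^3 + 54*x^2 + 108*x + 81
which factors as (x + 3)^4. The eigenvalues (with algebraic multiplicities) are λ = -3 with multiplicity 4.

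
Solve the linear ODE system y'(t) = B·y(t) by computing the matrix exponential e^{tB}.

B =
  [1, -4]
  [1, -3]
e^{tB} =
  [2*t*exp(-t) + exp(-t), -4*t*exp(-t)]
  [t*exp(-t), -2*t*exp(-t) + exp(-t)]

Strategy: write B = P · J · P⁻¹ where J is a Jordan canonical form, so e^{tB} = P · e^{tJ} · P⁻¹, and e^{tJ} can be computed block-by-block.

B has Jordan form
J =
  [-1,  1]
  [ 0, -1]
(up to reordering of blocks).

Per-block formulas:
  For a 2×2 Jordan block J_2(-1): exp(t · J_2(-1)) = e^(-1t)·(I + t·N), where N is the 2×2 nilpotent shift.

After assembling e^{tJ} and conjugating by P, we get:

e^{tB} =
  [2*t*exp(-t) + exp(-t), -4*t*exp(-t)]
  [t*exp(-t), -2*t*exp(-t) + exp(-t)]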